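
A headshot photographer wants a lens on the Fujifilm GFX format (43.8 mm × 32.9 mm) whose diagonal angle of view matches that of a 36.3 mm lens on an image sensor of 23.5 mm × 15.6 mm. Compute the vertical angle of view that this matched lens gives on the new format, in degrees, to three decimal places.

Sensor diagonal = √(23.5² + 15.6²) = √795.6100 ≈ 28.2066 mm.
Sensor diagonal = √(43.8² + 32.9²) = √3000.8500 ≈ 54.7800 mm.
Equal diagonal AOV ⇒ f₂ = f₁ · 54.7800/28.2066 = 36.3 × 1.94210 ≈ 70.4983 mm.
Vertical AOV on the new format = 2·arctan(32.9 / (2 × 70.4983)) = 2·arctan(0.23334) ≈ 26.2687°.

26.269°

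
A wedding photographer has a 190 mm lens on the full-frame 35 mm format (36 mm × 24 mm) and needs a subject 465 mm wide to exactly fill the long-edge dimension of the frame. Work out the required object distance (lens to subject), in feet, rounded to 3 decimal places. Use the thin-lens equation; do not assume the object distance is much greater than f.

Magnification m = w/W = dᵢ/dₒ; combined with 1/f = 1/dₒ + 1/dᵢ this gives dₒ = f·(1 + W/w).
dₒ = 190 mm × (1 + 465/36) = 190 × 13.9167 ≈ 2644.167 mm = 2644.167/304.8 ft = 8.67509 ft.

8.675 ft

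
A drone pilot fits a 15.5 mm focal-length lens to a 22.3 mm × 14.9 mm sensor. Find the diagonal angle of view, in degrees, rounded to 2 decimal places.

81.73°

Sensor diagonal = √(22.3² + 14.9²) = √719.3000 ≈ 26.8198 mm.
Angle of view α = 2·arctan(d/2f) with d = 26.8198 mm and f = 15.5 mm.
d/2f = 0.86515; arctan(0.86515) ≈ 40.8648°, so α ≈ 81.7297°.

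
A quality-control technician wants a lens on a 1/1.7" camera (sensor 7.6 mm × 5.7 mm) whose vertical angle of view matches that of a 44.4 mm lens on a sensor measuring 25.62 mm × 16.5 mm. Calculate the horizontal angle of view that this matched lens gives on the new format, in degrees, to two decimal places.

Equal vertical AOV ⇒ f₂ = f₁ · 5.7/16.5 = 44.4 × 0.34545 ≈ 15.3382 mm.
Horizontal AOV on the new format = 2·arctan(7.6 / (2 × 15.3382)) = 2·arctan(0.24775) ≈ 27.8295°.

27.83°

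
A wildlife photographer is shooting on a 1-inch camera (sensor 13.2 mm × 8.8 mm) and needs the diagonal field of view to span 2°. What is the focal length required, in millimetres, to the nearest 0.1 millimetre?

454.4 mm

Sensor diagonal = √(13.2² + 8.8²) = √251.6800 ≈ 15.8644 mm.
From α = 2·arctan(d/2f) we get f = d / (2·tan(α/2)).
With d = 15.8644 mm and α/2 = 1°, tan(α/2) ≈ 0.01746, so f ≈ 15.8644 / 0.03491 ≈ 454.4362 mm.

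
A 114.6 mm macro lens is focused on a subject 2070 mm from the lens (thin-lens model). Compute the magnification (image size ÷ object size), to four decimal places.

Thin lens: 1/f = 1/dₒ + 1/dᵢ → 1/dᵢ = 1/114.6 − 1/2070 = 0.0082429 mm⁻¹, so dᵢ ≈ 121.3164 mm.
Magnification m = dᵢ/dₒ = 121.3164/2070 ≈ 0.05861.

0.0586×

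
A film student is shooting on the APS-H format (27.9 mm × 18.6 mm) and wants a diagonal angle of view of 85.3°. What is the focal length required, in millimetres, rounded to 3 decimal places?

Sensor diagonal = √(27.9² + 18.6²) = √1124.3700 ≈ 33.5316 mm.
From α = 2·arctan(d/2f) we get f = d / (2·tan(α/2)).
With d = 33.5316 mm and α/2 = 42.65°, tan(α/2) ≈ 0.92116, so f ≈ 33.5316 / 1.84232 ≈ 18.2008 mm.

18.201 mm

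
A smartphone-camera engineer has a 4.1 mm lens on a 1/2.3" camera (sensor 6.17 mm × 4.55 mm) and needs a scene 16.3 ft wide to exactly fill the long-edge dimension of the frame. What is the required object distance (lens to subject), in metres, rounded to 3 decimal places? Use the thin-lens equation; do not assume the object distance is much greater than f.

3.306 m

W: 16.3 ft × 304.8 mm/ft = 4968.24 mm.
Magnification m = w/W = dᵢ/dₒ; combined with 1/f = 1/dₒ + 1/dᵢ this gives dₒ = f·(1 + W/w).
dₒ = 4.1 mm × (1 + 4968.24/6.17) = 4.1 × 806.2253 ≈ 3305.524 mm = 3.30552 m.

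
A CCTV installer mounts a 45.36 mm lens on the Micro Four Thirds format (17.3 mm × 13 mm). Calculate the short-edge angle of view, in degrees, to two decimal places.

16.31°

Angle of view α = 2·arctan(h/2f) with h = 13 mm and f = 45.36 mm.
h/2f = 0.14330; arctan(0.14330) ≈ 8.1549°, so α ≈ 16.3097°.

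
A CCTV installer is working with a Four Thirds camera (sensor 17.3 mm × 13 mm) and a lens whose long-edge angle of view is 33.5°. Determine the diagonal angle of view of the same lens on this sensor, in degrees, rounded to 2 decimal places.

41.26°

From the long-edge AOV: f = 17.3 / (2·tan(16.75°)) = 17.3 / 0.60193 ≈ 28.7408 mm.
Sensor diagonal = √(17.3² + 13²) = √468.2900 ≈ 21.6400 mm.
Diagonal AOV = 2·arctan(21.6400 / (2 × 28.7408)) = 2·arctan(0.37647) ≈ 41.2595°.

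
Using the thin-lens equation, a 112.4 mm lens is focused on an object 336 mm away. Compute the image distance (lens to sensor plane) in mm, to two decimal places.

1/dᵢ = 1/f − 1/dₒ = 1/112.4 − 1/336 = 0.0059206 mm⁻¹.
dᵢ = 1/0.0059206 ≈ 168.9016 mm.

168.90 mm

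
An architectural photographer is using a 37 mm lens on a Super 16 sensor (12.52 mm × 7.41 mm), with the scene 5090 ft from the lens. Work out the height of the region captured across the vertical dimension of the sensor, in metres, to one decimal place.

dₒ: 5090 ft × 304.8 mm/ft = 1551431.95 mm.
Similar triangles through the lens centre give W/dₒ = h/dᵢ; with 1/f = 1/dₒ + 1/dᵢ this gives W = h·(dₒ − f)/f.
W = 7.41 mm × (1.55143e+06 − 37) / 37 = 7.41 × 41929.5933 ≈ 310698.286 mm = 310.698 m.

310.7 m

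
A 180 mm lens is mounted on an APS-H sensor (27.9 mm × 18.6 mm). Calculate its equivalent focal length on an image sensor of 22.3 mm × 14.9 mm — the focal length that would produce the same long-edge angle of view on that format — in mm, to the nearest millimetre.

144 mm

Equal angle of view means equal width/f ratio, so f₂ = f₁ · (width₂/width₁) = 180 × 22.3/27.9.
f₂ = 180 × 0.79928 ≈ 143.871 mm.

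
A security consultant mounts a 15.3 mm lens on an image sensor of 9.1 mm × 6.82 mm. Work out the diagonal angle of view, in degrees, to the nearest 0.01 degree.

Sensor diagonal = √(9.1² + 6.82²) = √129.3224 ≈ 11.3720 mm.
Angle of view α = 2·arctan(d/2f) with d = 11.3720 mm and f = 15.3 mm.
d/2f = 0.37163; arctan(0.37163) ≈ 20.3868°, so α ≈ 40.7736°.

40.77°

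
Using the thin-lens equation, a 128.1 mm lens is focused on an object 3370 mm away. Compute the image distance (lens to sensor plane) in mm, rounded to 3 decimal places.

133.162 mm

1/dᵢ = 1/f − 1/dₒ = 1/128.1 − 1/3370 = 0.0075097 mm⁻¹.
dᵢ = 1/0.0075097 ≈ 133.1617 mm.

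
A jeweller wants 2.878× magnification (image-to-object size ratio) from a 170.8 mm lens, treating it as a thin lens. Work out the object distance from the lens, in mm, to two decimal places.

230.15 mm

With m = dᵢ/dₒ and 1/f = 1/dₒ + 1/dᵢ, substituting dᵢ = m·dₒ gives 1/f = (1 + 1/m)/dₒ, hence dₒ = f·(1 + 1/m).
dₒ = 170.8 × (1 + 1/2.878) = 170.8 × 1.34746 ≈ 230.147 mm.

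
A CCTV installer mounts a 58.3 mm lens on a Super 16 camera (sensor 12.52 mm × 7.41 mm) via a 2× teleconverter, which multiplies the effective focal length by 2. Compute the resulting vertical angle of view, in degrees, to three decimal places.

3.640°

Effective focal length f = 58.3 × 2 = 116.6 mm.
α = 2·arctan(7.41 / (2 × 116.6)) = 2·arctan(0.03178) ≈ 3.6400°.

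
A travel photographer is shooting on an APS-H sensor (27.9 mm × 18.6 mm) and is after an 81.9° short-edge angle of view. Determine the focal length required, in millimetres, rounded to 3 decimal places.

From α = 2·arctan(h/2f) we get f = h / (2·tan(α/2)).
With h = 18.6 mm and α/2 = 40.95°, tan(α/2) ≈ 0.86776, so f ≈ 18.6 / 1.73551 ≈ 10.7173 mm.

10.717 mm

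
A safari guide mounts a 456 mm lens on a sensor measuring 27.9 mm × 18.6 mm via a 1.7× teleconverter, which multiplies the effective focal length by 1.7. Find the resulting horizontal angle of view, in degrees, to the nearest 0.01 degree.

Effective focal length f = 456 × 1.7 = 775.2 mm.
α = 2·arctan(27.9 / (2 × 775.2)) = 2·arctan(0.01800) ≈ 2.0619°.

2.06°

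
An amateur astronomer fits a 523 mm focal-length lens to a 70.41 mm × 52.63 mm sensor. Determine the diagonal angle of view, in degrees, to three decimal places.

Sensor diagonal = √(70.41² + 52.63²) = √7727.4850 ≈ 87.9061 mm.
Angle of view α = 2·arctan(d/2f) with d = 87.9061 mm and f = 523 mm.
d/2f = 0.08404; arctan(0.08404) ≈ 4.8039°, so α ≈ 9.6077°.

9.608°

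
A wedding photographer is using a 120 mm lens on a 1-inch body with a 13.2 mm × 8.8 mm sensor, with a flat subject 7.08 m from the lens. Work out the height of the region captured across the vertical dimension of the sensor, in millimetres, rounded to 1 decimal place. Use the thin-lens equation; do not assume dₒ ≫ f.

dₒ: 7.08 m = 7080 mm.
Similar triangles through the lens centre give W/dₒ = h/dᵢ; with 1/f = 1/dₒ + 1/dᵢ this gives W = h·(dₒ − f)/f.
W = 8.8 mm × (7080 − 120) / 120 = 8.8 × 58.0000 ≈ 510.400 mm.

510.4 mm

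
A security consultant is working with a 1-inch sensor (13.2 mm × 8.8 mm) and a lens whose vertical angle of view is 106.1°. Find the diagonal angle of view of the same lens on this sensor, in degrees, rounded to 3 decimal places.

134.704°

From the vertical AOV: f = 8.8 / (2·tan(53.05°)) = 8.8 / 2.65891 ≈ 3.3096 mm.
Sensor diagonal = √(13.2² + 8.8²) = √251.6800 ≈ 15.8644 mm.
Diagonal AOV = 2·arctan(15.8644 / (2 × 3.3096)) = 2·arctan(2.39671) ≈ 134.7045°.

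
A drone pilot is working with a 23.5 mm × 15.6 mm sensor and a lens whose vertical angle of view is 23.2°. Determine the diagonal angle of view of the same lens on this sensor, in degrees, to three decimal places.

From the vertical AOV: f = 15.6 / (2·tan(11.6°)) = 15.6 / 0.41054 ≈ 37.9986 mm.
Sensor diagonal = √(23.5² + 15.6²) = √795.6100 ≈ 28.2066 mm.
Diagonal AOV = 2·arctan(28.2066 / (2 × 37.9986)) = 2·arctan(0.37115) ≈ 40.7250°.

40.725°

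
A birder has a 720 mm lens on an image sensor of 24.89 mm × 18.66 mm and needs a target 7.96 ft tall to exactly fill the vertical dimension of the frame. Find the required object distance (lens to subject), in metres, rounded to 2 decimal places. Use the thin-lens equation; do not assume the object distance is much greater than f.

94.34 m

W: 7.96 ft × 304.8 mm/ft = 2426.21 mm.
Magnification m = h/W = dᵢ/dₒ; combined with 1/f = 1/dₒ + 1/dᵢ this gives dₒ = f·(1 + W/h).
dₒ = 720 mm × (1 + 2426.21/18.66) = 720 × 131.0219 ≈ 94335.740 mm = 94.3357 m.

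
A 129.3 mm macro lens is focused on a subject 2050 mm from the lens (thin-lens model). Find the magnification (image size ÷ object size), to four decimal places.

Thin lens: 1/f = 1/dₒ + 1/dᵢ → 1/dᵢ = 1/129.3 − 1/2050 = 0.0072461 mm⁻¹, so dᵢ ≈ 138.0044 mm.
Magnification m = dᵢ/dₒ = 138.0044/2050 ≈ 0.06732.

0.0673×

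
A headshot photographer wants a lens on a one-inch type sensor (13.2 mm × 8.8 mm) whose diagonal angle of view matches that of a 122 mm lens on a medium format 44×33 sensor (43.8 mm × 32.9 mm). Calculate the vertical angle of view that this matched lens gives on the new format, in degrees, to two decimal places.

14.20°

Sensor diagonal = √(43.8² + 32.9²) = √3000.8500 ≈ 54.7800 mm.
Sensor diagonal = √(13.2² + 8.8²) = √251.6800 ≈ 15.8644 mm.
Equal diagonal AOV ⇒ f₂ = f₁ · 15.8644/54.7800 = 122 × 0.28960 ≈ 35.3315 mm.
Vertical AOV on the new format = 2·arctan(8.8 / (2 × 35.3315)) = 2·arctan(0.12453) ≈ 14.1975°.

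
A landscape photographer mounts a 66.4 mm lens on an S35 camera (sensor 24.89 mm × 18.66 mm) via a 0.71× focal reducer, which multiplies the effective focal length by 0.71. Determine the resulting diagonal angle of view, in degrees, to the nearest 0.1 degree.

Effective focal length f = 66.4 × 0.71 = 47.144 mm.
Sensor diagonal = √(24.89² + 18.66²) = √967.7077 ≈ 31.1080 mm.
α = 2·arctan(31.108 / (2 × 47.144)) = 2·arctan(0.32993) ≈ 36.5181°.

36.5°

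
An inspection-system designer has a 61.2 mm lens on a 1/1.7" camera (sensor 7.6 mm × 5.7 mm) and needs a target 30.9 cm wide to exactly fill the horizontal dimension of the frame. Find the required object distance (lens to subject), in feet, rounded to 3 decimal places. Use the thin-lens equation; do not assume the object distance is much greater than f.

W: 30.9 cm = 309 mm.
Magnification m = w/W = dᵢ/dₒ; combined with 1/f = 1/dₒ + 1/dᵢ this gives dₒ = f·(1 + W/w).
dₒ = 61.2 mm × (1 + 309/7.6) = 61.2 × 41.6579 ≈ 2549.463 mm = 2549.463/304.8 ft = 8.36438 ft.

8.364 ft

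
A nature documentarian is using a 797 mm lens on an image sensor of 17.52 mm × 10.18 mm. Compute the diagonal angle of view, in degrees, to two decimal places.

1.46°

Sensor diagonal = √(17.52² + 10.18²) = √410.5828 ≈ 20.2628 mm.
Angle of view α = 2·arctan(d/2f) with d = 20.2628 mm and f = 797 mm.
d/2f = 0.01271; arctan(0.01271) ≈ 0.7283°, so α ≈ 1.4566°.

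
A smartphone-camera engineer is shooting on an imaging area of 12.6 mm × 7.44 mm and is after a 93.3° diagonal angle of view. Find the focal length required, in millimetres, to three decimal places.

6.907 mm

Sensor diagonal = √(12.6² + 7.44²) = √214.1136 ≈ 14.6326 mm.
From α = 2·arctan(d/2f) we get f = d / (2·tan(α/2)).
With d = 14.6326 mm and α/2 = 46.65°, tan(α/2) ≈ 1.05932, so f ≈ 14.6326 / 2.11864 ≈ 6.9066 mm.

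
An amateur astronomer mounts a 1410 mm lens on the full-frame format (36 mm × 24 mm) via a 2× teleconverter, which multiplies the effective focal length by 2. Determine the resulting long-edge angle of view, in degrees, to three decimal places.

0.731°

Effective focal length f = 1410 × 2 = 2820 mm.
α = 2·arctan(36 / (2 × 2820)) = 2·arctan(0.00638) ≈ 0.7314°.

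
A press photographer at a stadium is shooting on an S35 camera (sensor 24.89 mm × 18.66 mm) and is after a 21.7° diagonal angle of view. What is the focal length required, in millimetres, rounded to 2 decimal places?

81.15 mm

Sensor diagonal = √(24.89² + 18.66²) = √967.7077 ≈ 31.1080 mm.
From α = 2·arctan(d/2f) we get f = d / (2·tan(α/2)).
With d = 31.1080 mm and α/2 = 10.85°, tan(α/2) ≈ 0.19166, so f ≈ 31.1080 / 0.38333 ≈ 81.1521 mm.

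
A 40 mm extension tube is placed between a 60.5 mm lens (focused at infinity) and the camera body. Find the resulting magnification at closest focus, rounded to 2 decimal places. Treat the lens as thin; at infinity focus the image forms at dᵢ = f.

0.66×

The tube moves the image plane from f to f + e, so dᵢ = 60.5 + 40 = 100.5 mm. Focus is achieved when 1/f = 1/dₒ + 1/dᵢ, giving dₒ = 1/(1/f − 1/(f+e)).
Magnification m = dᵢ/dₒ = (f+e)·(1/f − 1/(f+e)) = e/f = 40/60.5 ≈ 0.6612.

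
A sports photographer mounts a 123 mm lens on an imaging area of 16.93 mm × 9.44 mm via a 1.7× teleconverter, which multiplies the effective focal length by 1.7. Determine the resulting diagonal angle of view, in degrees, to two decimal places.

5.31°

Effective focal length f = 123 × 1.7 = 209.1 mm.
Sensor diagonal = √(16.93² + 9.44²) = √375.7385 ≈ 19.3840 mm.
α = 2·arctan(19.384 / (2 × 209.1)) = 2·arctan(0.04635) ≈ 5.3076°.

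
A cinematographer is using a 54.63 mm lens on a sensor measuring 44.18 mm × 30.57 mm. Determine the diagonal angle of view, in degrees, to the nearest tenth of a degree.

52.4°

Sensor diagonal = √(44.18² + 30.57²) = √2886.3973 ≈ 53.7252 mm.
Angle of view α = 2·arctan(d/2f) with d = 53.7252 mm and f = 54.63 mm.
d/2f = 0.49172; arctan(0.49172) ≈ 26.1842°, so α ≈ 52.3684°.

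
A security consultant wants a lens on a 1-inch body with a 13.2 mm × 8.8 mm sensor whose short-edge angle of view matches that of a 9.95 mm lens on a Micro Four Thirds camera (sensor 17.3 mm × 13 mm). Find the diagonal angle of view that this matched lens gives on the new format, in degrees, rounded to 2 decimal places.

Equal short-edge AOV ⇒ f₂ = f₁ · 8.8/13 = 9.95 × 0.67692 ≈ 6.7354 mm.
Sensor diagonal = √(13.2² + 8.8²) = √251.6800 ≈ 15.8644 mm.
Diagonal AOV on the new format = 2·arctan(15.8644 / (2 × 6.7354)) = 2·arctan(1.17769) ≈ 99.3296°.

99.33°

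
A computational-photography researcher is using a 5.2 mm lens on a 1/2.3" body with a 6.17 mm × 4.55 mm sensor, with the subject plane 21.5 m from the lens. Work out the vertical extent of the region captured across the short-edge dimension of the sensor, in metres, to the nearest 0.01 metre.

dₒ: 21.5 m = 21500 mm.
Similar triangles through the lens centre give W/dₒ = h/dᵢ; with 1/f = 1/dₒ + 1/dᵢ this gives W = h·(dₒ − f)/f.
W = 4.55 mm × (21500 − 5.2) / 5.2 = 4.55 × 4133.6154 ≈ 18807.950 mm = 18.8079 m.

18.81 m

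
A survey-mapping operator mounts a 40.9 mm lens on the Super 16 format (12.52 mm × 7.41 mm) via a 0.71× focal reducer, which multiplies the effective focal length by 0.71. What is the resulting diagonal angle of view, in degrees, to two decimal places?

28.13°

Effective focal length f = 40.9 × 0.71 = 29.039 mm.
Sensor diagonal = √(12.52² + 7.41²) = √211.6585 ≈ 14.5485 mm.
α = 2·arctan(14.548 / (2 × 29.039)) = 2·arctan(0.25050) ≈ 28.1263°.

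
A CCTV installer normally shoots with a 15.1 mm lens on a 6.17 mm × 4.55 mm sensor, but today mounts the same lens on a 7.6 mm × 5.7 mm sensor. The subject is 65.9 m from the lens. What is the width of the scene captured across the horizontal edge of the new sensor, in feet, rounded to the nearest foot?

109 ft

The focal length stays 15.1 mm; the relevant sensor dimension is now w = 7.6 mm. Object distance dₒ = 65.9 m = 65900 mm.
Thin-lens field width W = w·(dₒ − f)/f = 7.6 × (65900 − 15.1)/15.1 ≈ 33160.612 mm = 33160.612/304.8 ft = 108.795 ft.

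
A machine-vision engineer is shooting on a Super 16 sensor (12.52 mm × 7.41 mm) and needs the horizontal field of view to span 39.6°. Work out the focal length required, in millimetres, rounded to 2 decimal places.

17.39 mm

From α = 2·arctan(w/2f) we get f = w / (2·tan(α/2)).
With w = 12.52 mm and α/2 = 19.8°, tan(α/2) ≈ 0.36002, so f ≈ 12.52 / 0.72004 ≈ 17.3878 mm.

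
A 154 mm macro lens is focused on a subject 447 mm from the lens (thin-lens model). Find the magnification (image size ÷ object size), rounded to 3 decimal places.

Thin lens: 1/f = 1/dₒ + 1/dᵢ → 1/dᵢ = 1/154 − 1/447 = 0.0042564 mm⁻¹, so dᵢ ≈ 234.9420 mm.
Magnification m = dᵢ/dₒ = 234.9420/447 ≈ 0.52560.

0.526×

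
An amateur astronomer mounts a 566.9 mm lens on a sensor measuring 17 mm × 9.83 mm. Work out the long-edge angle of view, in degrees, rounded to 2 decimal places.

1.72°

Angle of view α = 2·arctan(w/2f) with w = 17 mm and f = 566.9 mm.
w/2f = 0.01499; arctan(0.01499) ≈ 0.8590°, so α ≈ 1.7180°.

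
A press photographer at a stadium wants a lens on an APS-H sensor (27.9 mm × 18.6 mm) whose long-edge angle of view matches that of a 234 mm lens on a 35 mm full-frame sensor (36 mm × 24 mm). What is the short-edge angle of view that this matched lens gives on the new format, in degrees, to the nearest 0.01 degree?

Equal long-edge AOV ⇒ f₂ = f₁ · 27.9/36 = 234 × 0.77500 ≈ 181.3500 mm.
Short-edge AOV on the new format = 2·arctan(18.6 / (2 × 181.3500)) = 2·arctan(0.05128) ≈ 5.8713°.

5.87°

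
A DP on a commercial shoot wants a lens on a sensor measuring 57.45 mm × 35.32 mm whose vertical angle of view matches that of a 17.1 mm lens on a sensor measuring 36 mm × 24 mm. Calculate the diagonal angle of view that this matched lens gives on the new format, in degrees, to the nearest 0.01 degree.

Equal vertical AOV ⇒ f₂ = f₁ · 35.32/24 = 17.1 × 1.47167 ≈ 25.1655 mm.
Sensor diagonal = √(57.45² + 35.32²) = √4548.0049 ≈ 67.4389 mm.
Diagonal AOV on the new format = 2·arctan(67.4389 / (2 × 25.1655)) = 2·arctan(1.33991) ≈ 106.5306°.

106.53°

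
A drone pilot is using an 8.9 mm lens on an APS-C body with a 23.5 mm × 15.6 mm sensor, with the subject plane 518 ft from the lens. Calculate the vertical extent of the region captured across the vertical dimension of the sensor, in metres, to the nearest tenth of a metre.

276.7 m

dₒ: 518 ft × 304.8 mm/ft = 157886.39 mm.
Similar triangles through the lens centre give W/dₒ = h/dᵢ; with 1/f = 1/dₒ + 1/dᵢ this gives W = h·(dₒ − f)/f.
W = 15.6 mm × (157886 − 8.9) / 8.9 = 15.6 × 17739.0444 ≈ 276729.092 mm = 276.729 m.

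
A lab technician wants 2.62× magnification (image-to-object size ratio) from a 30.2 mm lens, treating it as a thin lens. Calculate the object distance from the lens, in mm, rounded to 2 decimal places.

41.73 mm

With m = dᵢ/dₒ and 1/f = 1/dₒ + 1/dᵢ, substituting dᵢ = m·dₒ gives 1/f = (1 + 1/m)/dₒ, hence dₒ = f·(1 + 1/m).
dₒ = 30.2 × (1 + 1/2.62) = 30.2 × 1.38168 ≈ 41.727 mm.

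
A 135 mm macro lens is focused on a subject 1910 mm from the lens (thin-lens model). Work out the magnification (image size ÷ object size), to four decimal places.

0.0761×

Thin lens: 1/f = 1/dₒ + 1/dᵢ → 1/dᵢ = 1/135 − 1/1910 = 0.0068838 mm⁻¹, so dᵢ ≈ 145.2676 mm.
Magnification m = dᵢ/dₒ = 145.2676/1910 ≈ 0.07606.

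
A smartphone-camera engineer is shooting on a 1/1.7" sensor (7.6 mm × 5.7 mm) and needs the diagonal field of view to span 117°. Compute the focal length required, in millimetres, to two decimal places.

Sensor diagonal = √(7.6² + 5.7²) = √90.2500 ≈ 9.5000 mm.
From α = 2·arctan(d/2f) we get f = d / (2·tan(α/2)).
With d = 9.5000 mm and α/2 = 58.5°, tan(α/2) ≈ 1.63185, so f ≈ 9.5000 / 3.26370 ≈ 2.9108 mm.

2.91 mm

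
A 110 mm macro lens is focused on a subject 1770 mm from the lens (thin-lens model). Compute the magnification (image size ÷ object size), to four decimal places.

0.0663×

Thin lens: 1/f = 1/dₒ + 1/dᵢ → 1/dᵢ = 1/110 − 1/1770 = 0.0085259 mm⁻¹, so dᵢ ≈ 117.2892 mm.
Magnification m = dᵢ/dₒ = 117.2892/1770 ≈ 0.06627.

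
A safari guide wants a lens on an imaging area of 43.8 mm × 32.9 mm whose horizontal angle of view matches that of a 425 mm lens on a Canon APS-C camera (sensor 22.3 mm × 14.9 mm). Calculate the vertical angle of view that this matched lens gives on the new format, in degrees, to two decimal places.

Equal horizontal AOV ⇒ f₂ = f₁ · 43.8/22.3 = 425 × 1.96413 ≈ 834.7534 mm.
Vertical AOV on the new format = 2·arctan(32.9 / (2 × 834.7534)) = 2·arctan(0.01971) ≈ 2.2579°.

2.26°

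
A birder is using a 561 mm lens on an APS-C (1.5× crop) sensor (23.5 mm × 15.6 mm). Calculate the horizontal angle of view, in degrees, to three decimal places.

2.400°

Angle of view α = 2·arctan(w/2f) with w = 23.5 mm and f = 561 mm.
w/2f = 0.02094; arctan(0.02094) ≈ 1.1999°, so α ≈ 2.3997°.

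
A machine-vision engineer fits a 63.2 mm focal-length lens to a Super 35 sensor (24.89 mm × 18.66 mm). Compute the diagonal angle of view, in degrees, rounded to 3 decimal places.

27.652°

Sensor diagonal = √(24.89² + 18.66²) = √967.7077 ≈ 31.1080 mm.
Angle of view α = 2·arctan(d/2f) with d = 31.1080 mm and f = 63.2 mm.
d/2f = 0.24611; arctan(0.24611) ≈ 13.8262°, so α ≈ 27.6523°.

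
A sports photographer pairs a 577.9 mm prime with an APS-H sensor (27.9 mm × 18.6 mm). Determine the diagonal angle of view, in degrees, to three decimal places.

Sensor diagonal = √(27.9² + 18.6²) = √1124.3700 ≈ 33.5316 mm.
Angle of view α = 2·arctan(d/2f) with d = 33.5316 mm and f = 577.9 mm.
d/2f = 0.02901; arctan(0.02901) ≈ 1.6618°, so α ≈ 3.3236°.

3.324°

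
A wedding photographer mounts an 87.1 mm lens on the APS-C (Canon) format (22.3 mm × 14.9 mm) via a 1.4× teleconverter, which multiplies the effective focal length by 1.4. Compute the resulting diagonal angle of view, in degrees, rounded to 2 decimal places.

Effective focal length f = 87.1 × 1.4 = 121.94 mm.
Sensor diagonal = √(22.3² + 14.9²) = √719.3000 ≈ 26.8198 mm.
α = 2·arctan(26.820 / (2 × 121.94)) = 2·arctan(0.10997) ≈ 12.5513°.

12.55°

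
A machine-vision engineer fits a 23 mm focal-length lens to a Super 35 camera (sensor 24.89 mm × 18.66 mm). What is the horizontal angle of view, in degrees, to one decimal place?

Angle of view α = 2·arctan(w/2f) with w = 24.89 mm and f = 23 mm.
w/2f = 0.54109; arctan(0.54109) ≈ 28.4172°, so α ≈ 56.8345°.

56.8°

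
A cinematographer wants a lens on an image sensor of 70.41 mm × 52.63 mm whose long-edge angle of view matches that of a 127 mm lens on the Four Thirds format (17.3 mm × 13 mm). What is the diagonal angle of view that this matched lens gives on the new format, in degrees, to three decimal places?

9.721°

Equal long-edge AOV ⇒ f₂ = f₁ · 70.41/17.3 = 127 × 4.06994 ≈ 516.8827 mm.
Sensor diagonal = √(70.41² + 52.63²) = √7727.4850 ≈ 87.9061 mm.
Diagonal AOV on the new format = 2·arctan(87.9061 / (2 × 516.8827)) = 2·arctan(0.08503) ≈ 9.7209°.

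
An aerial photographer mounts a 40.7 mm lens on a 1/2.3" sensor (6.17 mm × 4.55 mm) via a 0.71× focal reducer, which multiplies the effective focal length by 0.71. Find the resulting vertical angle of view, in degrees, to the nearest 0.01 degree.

9.00°

Effective focal length f = 40.7 × 0.71 = 28.897 mm.
α = 2·arctan(4.55 / (2 × 28.897)) = 2·arctan(0.07873) ≈ 9.0030°.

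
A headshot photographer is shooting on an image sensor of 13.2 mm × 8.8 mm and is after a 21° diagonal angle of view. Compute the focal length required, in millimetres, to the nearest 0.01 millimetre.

42.80 mm

Sensor diagonal = √(13.2² + 8.8²) = √251.6800 ≈ 15.8644 mm.
From α = 2·arctan(d/2f) we get f = d / (2·tan(α/2)).
With d = 15.8644 mm and α/2 = 10.5°, tan(α/2) ≈ 0.18534, so f ≈ 15.8644 / 0.37068 ≈ 42.7984 mm.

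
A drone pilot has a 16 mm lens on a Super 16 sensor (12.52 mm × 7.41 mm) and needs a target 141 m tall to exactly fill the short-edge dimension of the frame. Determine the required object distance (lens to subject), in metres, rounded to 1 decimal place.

304.5 m

W: 141 m = 141000 mm.
Magnification m = h/W = dᵢ/dₒ; combined with 1/f = 1/dₒ + 1/dᵢ this gives dₒ = f·(1 + W/h).
dₒ = 16 mm × (1 + 141000/7.41) = 16 × 19029.3401 ≈ 304469.441 mm = 304.469 m.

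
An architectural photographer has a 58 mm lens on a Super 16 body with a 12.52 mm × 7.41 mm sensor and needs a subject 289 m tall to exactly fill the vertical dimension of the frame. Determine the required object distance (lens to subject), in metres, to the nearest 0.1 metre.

W: 289 m = 289000 mm.
Magnification m = h/W = dᵢ/dₒ; combined with 1/f = 1/dₒ + 1/dᵢ this gives dₒ = f·(1 + W/h).
dₒ = 58 mm × (1 + 289000/7.41) = 58 × 39002.3495 ≈ 2262136.273 mm = 2262.14 m.

2262.1 m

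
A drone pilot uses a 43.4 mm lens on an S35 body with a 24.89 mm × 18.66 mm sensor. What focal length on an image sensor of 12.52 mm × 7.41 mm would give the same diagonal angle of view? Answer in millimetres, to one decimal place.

Sensor diagonal = √(24.89² + 18.66²) = √967.7077 ≈ 31.1080 mm.
Sensor diagonal = √(12.52² + 7.41²) = √211.6585 ≈ 14.5485 mm.
Equal angle of view means equal diagonal/f ratio, so f₂ = f₁ · (diagonal₂/diagonal₁) = 43.4 × 14.5485/31.1080.
f₂ = 43.4 × 0.46768 ≈ 20.297 mm.

20.3 mm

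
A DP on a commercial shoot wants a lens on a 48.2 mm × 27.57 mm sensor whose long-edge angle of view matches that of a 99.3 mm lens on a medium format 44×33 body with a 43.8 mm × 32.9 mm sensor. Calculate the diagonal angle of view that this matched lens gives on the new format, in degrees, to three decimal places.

Equal long-edge AOV ⇒ f₂ = f₁ · 48.2/43.8 = 99.3 × 1.10046 ≈ 109.2753 mm.
Sensor diagonal = √(48.2² + 27.57²) = √3083.3449 ≈ 55.5279 mm.
Diagonal AOV on the new format = 2·arctan(55.5279 / (2 × 109.2753)) = 2·arctan(0.25407) ≈ 28.5114°.

28.511°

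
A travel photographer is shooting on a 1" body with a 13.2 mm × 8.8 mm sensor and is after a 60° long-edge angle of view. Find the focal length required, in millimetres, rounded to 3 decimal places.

From α = 2·arctan(w/2f) we get f = w / (2·tan(α/2)).
With w = 13.2 mm and α/2 = 30°, tan(α/2) ≈ 0.57735, so f ≈ 13.2 / 1.15470 ≈ 11.4315 mm.

11.432 mm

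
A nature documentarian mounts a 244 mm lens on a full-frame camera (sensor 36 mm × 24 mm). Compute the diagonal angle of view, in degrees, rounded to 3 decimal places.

Sensor diagonal = √(36² + 24²) = √1872.0000 ≈ 43.2666 mm.
Angle of view α = 2·arctan(d/2f) with d = 43.2666 mm and f = 244 mm.
d/2f = 0.08866; arctan(0.08866) ≈ 5.0667°, so α ≈ 10.1333°.

10.133°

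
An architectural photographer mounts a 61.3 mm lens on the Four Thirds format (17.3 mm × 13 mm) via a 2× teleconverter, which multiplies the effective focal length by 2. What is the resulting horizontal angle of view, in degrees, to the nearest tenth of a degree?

8.1°

Effective focal length f = 61.3 × 2 = 122.6 mm.
α = 2·arctan(17.3 / (2 × 122.6)) = 2·arctan(0.07055) ≈ 8.0716°.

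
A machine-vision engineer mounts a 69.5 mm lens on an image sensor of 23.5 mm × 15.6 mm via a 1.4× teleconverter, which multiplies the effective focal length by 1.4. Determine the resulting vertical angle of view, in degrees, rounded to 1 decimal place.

9.2°

Effective focal length f = 69.5 × 1.4 = 97.3 mm.
α = 2·arctan(15.6 / (2 × 97.3)) = 2·arctan(0.08016) ≈ 9.1666°.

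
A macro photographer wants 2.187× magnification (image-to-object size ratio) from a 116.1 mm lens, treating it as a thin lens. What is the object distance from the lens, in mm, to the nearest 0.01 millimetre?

169.19 mm

With m = dᵢ/dₒ and 1/f = 1/dₒ + 1/dᵢ, substituting dᵢ = m·dₒ gives 1/f = (1 + 1/m)/dₒ, hence dₒ = f·(1 + 1/m).
dₒ = 116.1 × (1 + 1/2.187) = 116.1 × 1.45725 ≈ 169.186 mm.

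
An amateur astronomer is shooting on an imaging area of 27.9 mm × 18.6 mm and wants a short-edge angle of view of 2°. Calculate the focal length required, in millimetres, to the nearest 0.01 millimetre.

532.80 mm

From α = 2·arctan(h/2f) we get f = h / (2·tan(α/2)).
With h = 18.6 mm and α/2 = 1°, tan(α/2) ≈ 0.01746, so f ≈ 18.6 / 0.03491 ≈ 532.7966 mm.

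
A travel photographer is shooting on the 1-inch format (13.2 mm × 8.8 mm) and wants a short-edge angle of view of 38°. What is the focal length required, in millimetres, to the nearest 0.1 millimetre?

From α = 2·arctan(h/2f) we get f = h / (2·tan(α/2)).
With h = 8.8 mm and α/2 = 19°, tan(α/2) ≈ 0.34433, so f ≈ 8.8 / 0.68866 ≈ 12.7785 mm.

12.8 mm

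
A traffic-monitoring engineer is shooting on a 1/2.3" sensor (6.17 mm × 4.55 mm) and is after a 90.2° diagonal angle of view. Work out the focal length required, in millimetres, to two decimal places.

Sensor diagonal = √(6.17² + 4.55²) = √58.7714 ≈ 7.6663 mm.
From α = 2·arctan(d/2f) we get f = d / (2·tan(α/2)).
With d = 7.6663 mm and α/2 = 45.1°, tan(α/2) ≈ 1.00350, so f ≈ 7.6663 / 2.00699 ≈ 3.8198 mm.

3.82 mm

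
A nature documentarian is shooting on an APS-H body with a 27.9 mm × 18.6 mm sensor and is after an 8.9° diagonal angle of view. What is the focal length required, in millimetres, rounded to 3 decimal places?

Sensor diagonal = √(27.9² + 18.6²) = √1124.3700 ≈ 33.5316 mm.
From α = 2·arctan(d/2f) we get f = d / (2·tan(α/2)).
With d = 33.5316 mm and α/2 = 4.45°, tan(α/2) ≈ 0.07782, so f ≈ 33.5316 / 0.15565 ≈ 215.4333 mm.

215.433 mm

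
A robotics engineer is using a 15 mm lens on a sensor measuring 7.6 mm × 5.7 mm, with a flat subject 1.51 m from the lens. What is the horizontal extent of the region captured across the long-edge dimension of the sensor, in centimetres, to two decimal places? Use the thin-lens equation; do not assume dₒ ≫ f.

75.75 cm

dₒ: 1.51 m = 1510 mm.
Similar triangles through the lens centre give W/dₒ = w/dᵢ; with 1/f = 1/dₒ + 1/dᵢ this gives W = w·(dₒ − f)/f.
W = 7.6 mm × (1510 − 15) / 15 = 7.6 × 99.6667 ≈ 757.467 mm = 75.7467 cm.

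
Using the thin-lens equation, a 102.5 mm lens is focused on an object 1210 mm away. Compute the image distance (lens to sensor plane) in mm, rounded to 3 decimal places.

1/dᵢ = 1/f − 1/dₒ = 1/102.5 − 1/1210 = 0.0089297 mm⁻¹.
dᵢ = 1/0.0089297 ≈ 111.9865 mm.

111.986 mm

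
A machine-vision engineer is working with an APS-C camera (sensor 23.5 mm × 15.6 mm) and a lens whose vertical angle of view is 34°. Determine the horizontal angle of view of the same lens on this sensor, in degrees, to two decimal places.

49.46°

From the vertical AOV: f = 15.6 / (2·tan(17°)) = 15.6 / 0.61146 ≈ 25.5127 mm.
Horizontal AOV = 2·arctan(23.5 / (2 × 25.5127)) = 2·arctan(0.46056) ≈ 49.4574°.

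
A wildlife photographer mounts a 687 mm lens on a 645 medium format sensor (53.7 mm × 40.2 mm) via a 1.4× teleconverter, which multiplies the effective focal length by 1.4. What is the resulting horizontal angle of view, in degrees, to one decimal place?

Effective focal length f = 687 × 1.4 = 961.8 mm.
α = 2·arctan(53.7 / (2 × 961.8)) = 2·arctan(0.02792) ≈ 3.1982°.

3.2°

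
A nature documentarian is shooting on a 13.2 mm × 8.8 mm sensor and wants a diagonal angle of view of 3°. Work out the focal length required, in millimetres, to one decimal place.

302.9 mm

Sensor diagonal = √(13.2² + 8.8²) = √251.6800 ≈ 15.8644 mm.
From α = 2·arctan(d/2f) we get f = d / (2·tan(α/2)).
With d = 15.8644 mm and α/2 = 1.5°, tan(α/2) ≈ 0.02619, so f ≈ 15.8644 / 0.05237 ≈ 302.9190 mm.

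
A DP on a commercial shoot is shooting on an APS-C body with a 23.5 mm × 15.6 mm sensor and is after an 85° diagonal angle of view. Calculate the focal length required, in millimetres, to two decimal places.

Sensor diagonal = √(23.5² + 15.6²) = √795.6100 ≈ 28.2066 mm.
From α = 2·arctan(d/2f) we get f = d / (2·tan(α/2)).
With d = 28.2066 mm and α/2 = 42.5°, tan(α/2) ≈ 0.91633, so f ≈ 28.2066 / 1.83266 ≈ 15.3910 mm.

15.39 mm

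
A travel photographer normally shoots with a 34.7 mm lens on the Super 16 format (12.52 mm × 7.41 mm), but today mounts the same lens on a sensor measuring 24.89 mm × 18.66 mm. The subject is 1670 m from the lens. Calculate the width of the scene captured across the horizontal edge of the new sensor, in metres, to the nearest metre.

1198 m

The focal length stays 34.7 mm; the relevant sensor dimension is now w = 24.89 mm. Object distance dₒ = 1670 m = 1.67e+06 mm.
Thin-lens field width W = w·(dₒ − f)/f = 24.89 × (1.67e+06 − 34.7)/34.7 ≈ 1197851.191 mm = 1197.85 m.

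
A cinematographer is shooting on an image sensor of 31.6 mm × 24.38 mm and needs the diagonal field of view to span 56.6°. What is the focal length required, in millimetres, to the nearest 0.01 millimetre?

37.06 mm

Sensor diagonal = √(31.6² + 24.38²) = √1592.9444 ≈ 39.9117 mm.
From α = 2·arctan(d/2f) we get f = d / (2·tan(α/2)).
With d = 39.9117 mm and α/2 = 28.3°, tan(α/2) ≈ 0.53844, so f ≈ 39.9117 / 1.07689 ≈ 37.0620 mm.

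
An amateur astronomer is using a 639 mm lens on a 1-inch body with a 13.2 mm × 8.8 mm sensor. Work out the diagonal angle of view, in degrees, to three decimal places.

Sensor diagonal = √(13.2² + 8.8²) = √251.6800 ≈ 15.8644 mm.
Angle of view α = 2·arctan(d/2f) with d = 15.8644 mm and f = 639 mm.
d/2f = 0.01241; arctan(0.01241) ≈ 0.7112°, so α ≈ 1.4224°.

1.422°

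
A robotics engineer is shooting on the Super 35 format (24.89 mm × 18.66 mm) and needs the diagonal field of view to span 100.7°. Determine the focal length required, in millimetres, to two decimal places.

12.89 mm

Sensor diagonal = √(24.89² + 18.66²) = √967.7077 ≈ 31.1080 mm.
From α = 2·arctan(d/2f) we get f = d / (2·tan(α/2)).
With d = 31.1080 mm and α/2 = 50.35°, tan(α/2) ≈ 1.20665, so f ≈ 31.1080 / 2.41329 ≈ 12.8903 mm.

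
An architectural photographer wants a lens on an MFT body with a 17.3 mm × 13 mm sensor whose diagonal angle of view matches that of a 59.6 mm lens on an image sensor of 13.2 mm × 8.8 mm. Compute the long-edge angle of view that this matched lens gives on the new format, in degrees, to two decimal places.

Sensor diagonal = √(13.2² + 8.8²) = √251.6800 ≈ 15.8644 mm.
Sensor diagonal = √(17.3² + 13²) = √468.2900 ≈ 21.6400 mm.
Equal diagonal AOV ⇒ f₂ = f₁ · 21.6400/15.8644 = 59.6 × 1.36406 ≈ 81.2979 mm.
Long-edge AOV on the new format = 2·arctan(17.3 / (2 × 81.2979)) = 2·arctan(0.10640) ≈ 12.1467°.

12.15°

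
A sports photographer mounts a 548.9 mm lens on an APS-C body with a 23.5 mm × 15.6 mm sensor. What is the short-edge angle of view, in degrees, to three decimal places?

1.628°

Angle of view α = 2·arctan(h/2f) with h = 15.6 mm and f = 548.9 mm.
h/2f = 0.01421; arctan(0.01421) ≈ 0.8141°, so α ≈ 1.6283°.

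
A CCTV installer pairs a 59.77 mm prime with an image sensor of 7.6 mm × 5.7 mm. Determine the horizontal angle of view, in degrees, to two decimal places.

7.28°

Angle of view α = 2·arctan(w/2f) with w = 7.6 mm and f = 59.77 mm.
w/2f = 0.06358; arctan(0.06358) ≈ 3.6378°, so α ≈ 7.2756°.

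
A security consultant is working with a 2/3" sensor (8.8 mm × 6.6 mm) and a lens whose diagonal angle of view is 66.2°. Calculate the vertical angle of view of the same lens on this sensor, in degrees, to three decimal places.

Sensor diagonal = √(8.8² + 6.6²) = √121.0000 ≈ 11.0000 mm.
From the diagonal AOV: f = 11.0000 / (2·tan(33.1°)) = 11.0000 / 1.30378 ≈ 8.4370 mm.
Vertical AOV = 2·arctan(6.6 / (2 × 8.4370)) = 2·arctan(0.39114) ≈ 42.7244°.

42.724°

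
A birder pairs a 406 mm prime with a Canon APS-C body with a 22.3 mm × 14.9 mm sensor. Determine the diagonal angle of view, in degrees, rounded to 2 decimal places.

3.78°

Sensor diagonal = √(22.3² + 14.9²) = √719.3000 ≈ 26.8198 mm.
Angle of view α = 2·arctan(d/2f) with d = 26.8198 mm and f = 406 mm.
d/2f = 0.03303; arctan(0.03303) ≈ 1.8918°, so α ≈ 3.7835°.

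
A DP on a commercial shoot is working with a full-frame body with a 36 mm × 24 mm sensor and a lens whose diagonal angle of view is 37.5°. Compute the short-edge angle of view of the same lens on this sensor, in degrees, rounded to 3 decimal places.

Sensor diagonal = √(36² + 24²) = √1872.0000 ≈ 43.2666 mm.
From the diagonal AOV: f = 43.2666 / (2·tan(18.75°)) = 43.2666 / 0.67891 ≈ 63.7297 mm.
Short-edge AOV = 2·arctan(24 / (2 × 63.7297)) = 2·arctan(0.18830) ≈ 21.3273°.

21.327°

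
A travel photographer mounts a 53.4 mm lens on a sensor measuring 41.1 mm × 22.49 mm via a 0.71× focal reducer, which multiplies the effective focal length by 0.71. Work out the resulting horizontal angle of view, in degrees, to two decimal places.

56.92°

Effective focal length f = 53.4 × 0.71 = 37.914 mm.
α = 2·arctan(41.1 / (2 × 37.914)) = 2·arctan(0.54202) ≈ 56.9168°.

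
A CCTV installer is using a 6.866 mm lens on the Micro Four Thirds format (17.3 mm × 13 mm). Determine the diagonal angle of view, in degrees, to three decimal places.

Sensor diagonal = √(17.3² + 13²) = √468.2900 ≈ 21.6400 mm.
Angle of view α = 2·arctan(d/2f) with d = 21.6400 mm and f = 6.866 mm.
d/2f = 1.57588; arctan(1.57588) ≈ 57.6022°, so α ≈ 115.2044°.

115.204°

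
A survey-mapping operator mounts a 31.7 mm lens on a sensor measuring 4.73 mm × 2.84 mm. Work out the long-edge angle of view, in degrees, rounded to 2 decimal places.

8.53°

Angle of view α = 2·arctan(w/2f) with w = 4.73 mm and f = 31.7 mm.
w/2f = 0.07461; arctan(0.07461) ≈ 4.2667°, so α ≈ 8.5334°.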